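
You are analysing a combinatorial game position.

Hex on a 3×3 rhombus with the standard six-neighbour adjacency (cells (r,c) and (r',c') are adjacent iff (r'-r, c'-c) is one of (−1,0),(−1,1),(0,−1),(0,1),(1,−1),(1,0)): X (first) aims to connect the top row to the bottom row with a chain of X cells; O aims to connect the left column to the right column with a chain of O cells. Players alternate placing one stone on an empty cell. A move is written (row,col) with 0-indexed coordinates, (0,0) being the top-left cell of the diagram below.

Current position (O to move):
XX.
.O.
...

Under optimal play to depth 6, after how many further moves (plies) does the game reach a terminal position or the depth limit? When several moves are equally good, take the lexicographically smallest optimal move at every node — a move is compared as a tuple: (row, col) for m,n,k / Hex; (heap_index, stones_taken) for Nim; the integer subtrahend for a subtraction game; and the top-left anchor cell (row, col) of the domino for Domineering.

PV length from [XX./.O./...]: 3 plies

ply 1, O at XX./.O./... | (0,2)=+1→XXO/.O./...*; (1,0)=+1→XX./OO./...; (1,2)=+1→XX./.OO/...; (2,0)=+1→XX./.O./O..; (2,1)=+1→XX./.O./.O.; (2,2)=+1→XX./.O./..O
ply 2, X at XXO/.O./... | (1,0)=-1→XXO/XO./...*; (1,2)=-1→XXO/.OX/...; (2,0)=-1→XXO/.O./X..; (2,1)=-1→XXO/.O./.X.; (2,2)=-1→XXO/.O./..X
ply 3, O at XXO/XO./... | (1,2)=-1→XXO/XOO/...; (2,0)=+1→XXO/XO./O..*; (2,1)=-1→XXO/XO./.O.; (2,2)=-1→XXO/XO./..O
ply 4: XXO/XO./O.. is terminal -1 (X); from XX./.O./... depth 6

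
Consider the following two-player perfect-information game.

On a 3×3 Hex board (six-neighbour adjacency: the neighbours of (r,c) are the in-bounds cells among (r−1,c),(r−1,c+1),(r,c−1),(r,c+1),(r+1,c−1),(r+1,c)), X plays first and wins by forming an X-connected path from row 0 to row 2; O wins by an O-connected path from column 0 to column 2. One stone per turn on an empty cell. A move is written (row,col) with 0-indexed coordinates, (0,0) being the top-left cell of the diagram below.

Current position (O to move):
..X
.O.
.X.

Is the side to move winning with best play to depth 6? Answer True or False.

p1 O@[..X/.O./.X.]: (0,0)[O.X/.O./.X.]-1 (0,1)[.OX/.O./.X.]-1 (1,0)[..X/OO./.X.]-1 (1,2)[..X/.OO/.X.]+1* (2,0)[..X/.O./OX.]-1 (2,2)[..X/.O./.XO]-1
p2 X@[..X/.OO/.X.]: (0,0)[X.X/.OO/.X.]-1* (0,1)[.XX/.OO/.X.]-1 (1,0)[..X/XOO/.X.]-1 (2,0)[..X/.OO/XX.]-1 (2,2)[..X/.OO/.XX]-1
p3 O@[X.X/.OO/.X.]: (0,1)[XOX/.OO/.X.]+1* (1,0)[X.X/OOO/.X.]+1 (2,0)[X.X/.OO/OX.]+1 (2,2)[X.X/.OO/.XO]+1
p4 X@[XOX/.OO/.X.]: (1,0)[XOX/XOO/.X.]-1* (2,0)[XOX/.OO/XX.]-1 (2,2)[XOX/.OO/.XX]-1
p5 O@[XOX/XOO/.X.]: (2,0)[XOX/XOO/OX.]+1* (2,2)[XOX/XOO/.XO]-1
p6 X@[XOX/XOO/OX.] terminal -1; root [..X/.O./.X.] d6

O winning at [..X/.O./.X.]: True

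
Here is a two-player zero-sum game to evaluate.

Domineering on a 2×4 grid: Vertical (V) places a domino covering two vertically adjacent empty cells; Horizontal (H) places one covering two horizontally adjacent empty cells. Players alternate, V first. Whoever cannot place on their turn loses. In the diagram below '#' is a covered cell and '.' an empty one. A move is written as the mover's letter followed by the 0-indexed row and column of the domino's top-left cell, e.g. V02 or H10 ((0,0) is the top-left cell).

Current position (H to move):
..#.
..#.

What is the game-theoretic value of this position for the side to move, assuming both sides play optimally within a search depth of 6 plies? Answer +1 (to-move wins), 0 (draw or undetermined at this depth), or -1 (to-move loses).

value(..#./..#., H) = +1

p1 H@[..#./..#.]: H00[###./..#.]+1* H10[..#./###.]+1
p2 V@[###./..#.]: V03[####/..##]-1*
p3 H@[####/..##]: H10[####/####]+1*
p4 V@[####/####] terminal -1; root [..#./..#.] d6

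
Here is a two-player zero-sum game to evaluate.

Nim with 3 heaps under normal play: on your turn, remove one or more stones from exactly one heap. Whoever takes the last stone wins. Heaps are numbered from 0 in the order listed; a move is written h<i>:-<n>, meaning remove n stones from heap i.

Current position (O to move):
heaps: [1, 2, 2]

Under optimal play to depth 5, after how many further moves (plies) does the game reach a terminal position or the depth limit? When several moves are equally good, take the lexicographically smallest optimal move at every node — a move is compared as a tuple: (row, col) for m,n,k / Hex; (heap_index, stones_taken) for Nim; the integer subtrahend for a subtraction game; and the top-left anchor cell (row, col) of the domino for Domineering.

[(1,2,2)] O move#1: h0:-1:+1/(0,2,2)*, h1:-1:-1/(1,1,2), h1:-2:-1/(1,0,2), h2:-1:-1/(1,2,1), h2:-2:-1/(1,2,0)
[(0,2,2)] X move#2: h1:-1:-1/(0,1,2)*, h1:-2:-1/(0,0,2), h2:-1:-1/(0,2,1), h2:-2:-1/(0,2,0)
[(0,1,2)] O move#3: h1:-1:-1/(0,0,2), h2:-1:+1/(0,1,1)*, h2:-2:-1/(0,1,0)
[(0,1,1)] X move#4: h1:-1:-1/(0,0,1)*, h2:-1:-1/(0,1,0)
[(0,0,1)] O move#5: h2:-1:+1/(0,0,0)*
[(0,0,0)] end (terminal -1, X#6); searched (1,2,2) to 5

PV length from [(1,2,2)]: 5 plies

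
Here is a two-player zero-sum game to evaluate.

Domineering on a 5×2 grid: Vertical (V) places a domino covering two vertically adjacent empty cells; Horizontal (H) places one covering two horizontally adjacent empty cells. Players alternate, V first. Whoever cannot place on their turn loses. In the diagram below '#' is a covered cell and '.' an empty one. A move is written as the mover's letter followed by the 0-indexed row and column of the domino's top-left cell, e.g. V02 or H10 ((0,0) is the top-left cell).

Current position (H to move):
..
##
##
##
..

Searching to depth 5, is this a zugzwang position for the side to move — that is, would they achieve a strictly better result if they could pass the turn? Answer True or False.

zugzwang(../##/##/##/.., H) = False

p1 H@[../##/##/##/..]: H00[##/##/##/##/..]+1* H40[../##/##/##/##]+1
p2 V@[##/##/##/##/..] terminal -1; root [../##/##/##/..] d5
if H skipped the turn, V would face:
~ p1 V@[../##/##/##/..] terminal -1; root [../##/##/##/..] d5
compare (H): move=+1 vs pass=+1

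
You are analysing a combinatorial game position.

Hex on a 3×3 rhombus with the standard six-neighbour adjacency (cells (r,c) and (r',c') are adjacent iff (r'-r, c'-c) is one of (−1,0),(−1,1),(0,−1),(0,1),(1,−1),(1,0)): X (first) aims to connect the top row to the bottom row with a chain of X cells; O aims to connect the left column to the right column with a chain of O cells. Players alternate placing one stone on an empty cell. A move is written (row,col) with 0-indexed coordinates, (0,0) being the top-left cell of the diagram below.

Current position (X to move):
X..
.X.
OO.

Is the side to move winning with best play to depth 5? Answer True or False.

ply 1, X at X../.X./OO. | (0,1)=-1→XX./.X./OO.*; (0,2)=-1→X.X/.X./OO.; (1,0)=-1→X../XX./OO.; (1,2)=-1→X../.XX/OO.; (2,2)=-1→X../.X./OOX
ply 2, O at XX./.X./OO. | (0,2)=+1→XXO/.X./OO.*; (1,0)=+1→XX./OX./OO.; (1,2)=+1→XX./.XO/OO.; (2,2)=+1→XX./.X./OOO
ply 3, X at XXO/.X./OO. | (1,0)=-1→XXO/XX./OO.*; (1,2)=-1→XXO/.XX/OO.; (2,2)=-1→XXO/.X./OOX
ply 4, O at XXO/XX./OO. | (1,2)=+1→XXO/XXO/OO.*; (2,2)=+1→XXO/XX./OOO
ply 5: XXO/XXO/OO. is terminal -1 (X); from X../.X./OO. depth 5

X winning at [X../.X./OO.]: False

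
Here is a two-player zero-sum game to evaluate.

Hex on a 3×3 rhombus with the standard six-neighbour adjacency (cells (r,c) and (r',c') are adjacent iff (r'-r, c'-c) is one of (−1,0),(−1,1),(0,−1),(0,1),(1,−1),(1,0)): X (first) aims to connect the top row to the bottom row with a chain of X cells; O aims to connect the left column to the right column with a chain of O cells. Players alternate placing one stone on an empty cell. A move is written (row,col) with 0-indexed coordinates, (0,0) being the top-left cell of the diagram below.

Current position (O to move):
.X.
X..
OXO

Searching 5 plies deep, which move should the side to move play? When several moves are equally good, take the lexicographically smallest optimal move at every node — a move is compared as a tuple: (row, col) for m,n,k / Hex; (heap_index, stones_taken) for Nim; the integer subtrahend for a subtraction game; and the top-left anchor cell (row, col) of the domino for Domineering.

p1 O@[.X./X../OXO]: (0,0)[OX./X../OXO]-1 (0,2)[.XO/X../OXO]-1 (1,1)[.X./XO./OXO]+1* (1,2)[.X./X.O/OXO]-1
p2 X@[.X./XO./OXO]: (0,0)[XX./XO./OXO]-1* (0,2)[.XX/XO./OXO]-1 (1,2)[.X./XOX/OXO]-1
p3 O@[XX./XO./OXO]: (0,2)[XXO/XO./OXO]+1* (1,2)[XX./XOO/OXO]+1
p4 X@[XXO/XO./OXO] terminal -1; root [.X./X../OXO] d5

O's best at [.X./X../OXO]: (1,1)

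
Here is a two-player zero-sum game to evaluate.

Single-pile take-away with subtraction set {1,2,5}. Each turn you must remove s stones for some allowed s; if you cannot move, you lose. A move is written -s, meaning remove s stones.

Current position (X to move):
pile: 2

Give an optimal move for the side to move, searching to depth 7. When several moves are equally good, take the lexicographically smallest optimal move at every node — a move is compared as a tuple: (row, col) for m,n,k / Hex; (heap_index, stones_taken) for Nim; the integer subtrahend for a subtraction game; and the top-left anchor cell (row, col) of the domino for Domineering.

X's best at [2]: -2

ply 1, X at 2 | -1=-1→1; -2=+1→0*
ply 2: 0 is terminal -1 (O); from 2 depth 7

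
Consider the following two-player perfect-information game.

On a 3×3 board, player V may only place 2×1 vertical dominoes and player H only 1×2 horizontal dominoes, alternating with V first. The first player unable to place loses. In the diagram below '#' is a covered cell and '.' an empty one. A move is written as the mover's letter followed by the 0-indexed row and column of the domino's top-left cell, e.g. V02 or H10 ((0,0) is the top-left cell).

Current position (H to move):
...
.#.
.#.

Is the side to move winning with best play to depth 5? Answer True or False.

ply 1, H at .../.#./.#. | H00=-1→##./.#./.#.*; H01=-1→.##/.#./.#.
ply 2, V at ##./.#./.#. | V02=+1→###/.##/.#.*; V10=+1→##./##./##.; V12=+1→##./.##/.##
ply 3: ###/.##/.#. is terminal -1 (H); from .../.#./.#. depth 5

H winning at [.../.#./.#.]: False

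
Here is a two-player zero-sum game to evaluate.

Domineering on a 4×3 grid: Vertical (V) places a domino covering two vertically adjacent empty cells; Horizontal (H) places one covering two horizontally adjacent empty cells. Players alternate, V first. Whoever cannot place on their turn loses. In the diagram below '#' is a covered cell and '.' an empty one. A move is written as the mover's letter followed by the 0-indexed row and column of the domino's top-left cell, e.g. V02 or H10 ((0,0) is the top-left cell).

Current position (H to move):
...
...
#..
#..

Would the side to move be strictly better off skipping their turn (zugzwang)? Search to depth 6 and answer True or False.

[.../.../#../#..] H move#1: H00:-1/##./.../#../#..*, H01:-1/.##/.../#../#.., H10:-1/.../##./#../#.., H11:-1/.../.##/#../#.., H21:-1/.../.../###/#.., H31:-1/.../.../#../###
[##./.../#../#..] V move#2: V02:-1/###/..#/#../#.., V11:+1/##./.#./##./#..*, V12:+1/##./..#/#.#/#.., V21:+1/##./.../##./##., V22:+1/##./.../#.#/#.#
[##./.#./##./#..] H move#3: H31:-1/##./.#./##./###*
[##./.#./##./###] V move#4: V02:+1/###/.##/##./###*, V12:+1/##./.##/###/###
[###/.##/##./###] end (terminal -1, H#5); searched .../.../#../#.. to 6
pass branch (V moves first from the same position):
  | [.../.../#../#..] V move#1: V00:+1/#../#../#../#..*, V01:+1/.#./.#./#../#.., V02:+1/..#/..#/#../#.., V11:+1/.../.#./##./#.., V12:-1/.../..#/#.#/#.., V21:+1/.../.../##./##., V22:+1/.../.../#.#/#.#
  | [#../#../#../#..] H move#2: H01:-1/###/#../#../#..*, H11:-1/#../###/#../#.., H21:-1/#../#../###/#.., H31:-1/#../#../#../###
  | [###/#../#../#..] V move#3: V11:+1/###/##./##./#..*, V12:+1/###/#.#/#.#/#.., V21:+1/###/#../##./##., V22:+1/###/#../#.#/#.#
  | [###/##./##./#..] H move#4: H31:-1/###/##./##./###*
  | [###/##./##./###] V move#5: V12:+1/###/###/###/###*
  | [###/###/###/###] end (terminal -1, H#6); searched .../.../#../#.. to 6
H moving scores -1; H passing scores -1

zugzwang(.../.../#../#.., H) = False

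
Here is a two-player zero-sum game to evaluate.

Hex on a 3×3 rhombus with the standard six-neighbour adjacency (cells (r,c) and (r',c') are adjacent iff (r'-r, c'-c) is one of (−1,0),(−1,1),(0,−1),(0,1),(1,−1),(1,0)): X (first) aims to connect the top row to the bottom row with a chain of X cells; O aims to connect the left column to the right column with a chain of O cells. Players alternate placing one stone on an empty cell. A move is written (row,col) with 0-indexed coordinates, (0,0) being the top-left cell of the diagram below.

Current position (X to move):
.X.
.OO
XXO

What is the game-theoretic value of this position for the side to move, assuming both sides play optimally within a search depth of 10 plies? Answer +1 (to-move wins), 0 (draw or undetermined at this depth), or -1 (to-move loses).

[.X./.OO/XXO] X move#1: (0,0):-1/XX./.OO/XXO, (0,2):-1/.XX/.OO/XXO, (1,0):+1/.X./XOO/XXO*
[.X./XOO/XXO] end (terminal -1, O#2); searched .X./.OO/XXO to 10

value(.X./.OO/XXO, X) = +1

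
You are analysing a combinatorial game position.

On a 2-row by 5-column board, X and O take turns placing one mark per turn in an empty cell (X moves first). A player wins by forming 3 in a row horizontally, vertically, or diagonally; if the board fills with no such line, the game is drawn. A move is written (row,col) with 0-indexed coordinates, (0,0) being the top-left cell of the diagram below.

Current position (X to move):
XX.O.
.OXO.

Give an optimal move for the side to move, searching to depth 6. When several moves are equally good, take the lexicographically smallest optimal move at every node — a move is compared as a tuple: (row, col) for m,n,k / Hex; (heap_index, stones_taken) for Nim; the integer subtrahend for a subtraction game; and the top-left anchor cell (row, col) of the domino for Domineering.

[XX.O./.OXO.] X move#1: (0,2):+1/XXXO./.OXO.*, (0,4):+0/XX.OX/.OXO., (1,0):+0/XX.O./XOXO., (1,4):+0/XX.O./.OXOX
[XXXO./.OXO.] end (terminal -1, O#2); searched XX.O./.OXO. to 6

X's best at [XX.O./.OXO.]: (0,2)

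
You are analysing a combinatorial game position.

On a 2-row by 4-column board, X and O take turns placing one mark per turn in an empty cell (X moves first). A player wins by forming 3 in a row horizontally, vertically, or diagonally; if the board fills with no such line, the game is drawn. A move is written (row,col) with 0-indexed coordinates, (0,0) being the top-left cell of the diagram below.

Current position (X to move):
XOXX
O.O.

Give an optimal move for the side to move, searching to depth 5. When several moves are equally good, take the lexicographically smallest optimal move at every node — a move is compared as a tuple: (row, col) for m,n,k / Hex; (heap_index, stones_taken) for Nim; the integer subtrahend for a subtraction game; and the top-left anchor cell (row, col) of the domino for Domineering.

X's best at [XOXX/O.O.]: (1,1)

[XOXX/O.O.] X move#1: (1,1):+0/XOXX/OXO.*, (1,3):-1/XOXX/O.OX
[XOXX/OXO.] O move#2: (1,3):+0/XOXX/OXOO*
[XOXX/OXOO] end (terminal +0, X#3); searched XOXX/O.O. to 5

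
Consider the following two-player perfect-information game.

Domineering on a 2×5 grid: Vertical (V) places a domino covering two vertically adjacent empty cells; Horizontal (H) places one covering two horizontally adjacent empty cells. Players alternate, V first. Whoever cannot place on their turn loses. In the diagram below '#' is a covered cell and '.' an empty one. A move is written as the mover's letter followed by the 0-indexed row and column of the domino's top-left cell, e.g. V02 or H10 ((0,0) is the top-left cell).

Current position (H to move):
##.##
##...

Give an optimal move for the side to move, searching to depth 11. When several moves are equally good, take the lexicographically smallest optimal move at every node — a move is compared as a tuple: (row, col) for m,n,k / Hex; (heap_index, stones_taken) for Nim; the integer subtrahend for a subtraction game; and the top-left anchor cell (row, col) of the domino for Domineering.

H's best at [##.##/##...]: H12

ply 1, H at ##.##/##... | H12=+1→##.##/####.*; H13=-1→##.##/##.##
ply 2: ##.##/####. is terminal -1 (V); from ##.##/##... depth 11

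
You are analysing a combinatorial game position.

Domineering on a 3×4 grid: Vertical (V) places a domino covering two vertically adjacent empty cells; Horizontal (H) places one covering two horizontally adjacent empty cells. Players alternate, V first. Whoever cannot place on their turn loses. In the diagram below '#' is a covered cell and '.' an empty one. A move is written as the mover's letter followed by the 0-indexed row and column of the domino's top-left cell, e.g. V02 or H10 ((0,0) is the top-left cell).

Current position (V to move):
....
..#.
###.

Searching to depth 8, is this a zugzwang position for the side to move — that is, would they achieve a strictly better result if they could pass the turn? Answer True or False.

zugzwang(..../..#./###., V) = False

p1 V@[..../..#./###.]: V00[#.../#.#./###.]+1* V01[.#../.##./###.]+1 V03[...#/..##/###.]-1 V13[..../..##/####]-1
p2 H@[#.../#.#./###.]: H01[###./#.#./###.]-1* H02[#.##/#.#./###.]-1
p3 V@[###./#.#./###.]: V03[####/#.##/###.]+1* V13[###./#.##/####]+1
p4 H@[####/#.##/###.] terminal -1; root [..../..#./###.] d8
suppose V passes — search the same position with H to move:
pass> p1 H@[..../..#./###.]: H00[##../..#./###.]+1* H01[.##./..#./###.]-1 H02[..##/..#./###.]-1 H10[..../###./###.]+1
pass> p2 V@[##../..#./###.]: V03[##.#/..##/###.]-1* V13[##../..##/####]-1
pass> p3 H@[##.#/..##/###.]: H10[##.#/####/###.]+1*
pass> p4 V@[##.#/####/###.] terminal -1; root [..../..#./###.] d8
for V: play +1, pass -1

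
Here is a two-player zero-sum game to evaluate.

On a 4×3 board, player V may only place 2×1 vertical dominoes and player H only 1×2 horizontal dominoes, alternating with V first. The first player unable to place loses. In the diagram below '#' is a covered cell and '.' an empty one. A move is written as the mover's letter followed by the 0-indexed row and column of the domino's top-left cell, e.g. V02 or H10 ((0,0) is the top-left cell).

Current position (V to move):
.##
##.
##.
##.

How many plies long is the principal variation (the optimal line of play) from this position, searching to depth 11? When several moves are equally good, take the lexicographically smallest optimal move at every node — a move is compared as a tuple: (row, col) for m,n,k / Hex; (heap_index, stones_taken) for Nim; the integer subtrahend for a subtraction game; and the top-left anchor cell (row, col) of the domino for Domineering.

p1 V@[.##/##./##./##.]: V12[.##/###/###/##.]+1* V22[.##/##./###/###]+1
p2 H@[.##/###/###/##.] terminal -1; root [.##/##./##./##.] d11

PV length from [.##/##./##./##.]: 1 ply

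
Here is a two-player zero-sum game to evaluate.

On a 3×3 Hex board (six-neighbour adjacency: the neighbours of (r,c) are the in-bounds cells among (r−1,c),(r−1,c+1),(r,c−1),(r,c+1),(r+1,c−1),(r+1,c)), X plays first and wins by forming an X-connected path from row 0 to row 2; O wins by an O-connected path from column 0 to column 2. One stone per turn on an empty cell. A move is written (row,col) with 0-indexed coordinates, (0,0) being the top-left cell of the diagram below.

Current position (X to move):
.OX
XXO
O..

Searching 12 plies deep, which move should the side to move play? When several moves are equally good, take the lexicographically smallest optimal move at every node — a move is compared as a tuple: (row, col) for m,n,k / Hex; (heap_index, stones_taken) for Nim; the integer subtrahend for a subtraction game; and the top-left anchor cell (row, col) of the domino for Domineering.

X's best at [.OX/XXO/O..]: (2,1)

p1 X@[.OX/XXO/O..]: (0,0)[XOX/XXO/O..]-1 (2,1)[.OX/XXO/OX.]+1* (2,2)[.OX/XXO/O.X]-1
p2 O@[.OX/XXO/OX.] terminal -1; root [.OX/XXO/O..] d12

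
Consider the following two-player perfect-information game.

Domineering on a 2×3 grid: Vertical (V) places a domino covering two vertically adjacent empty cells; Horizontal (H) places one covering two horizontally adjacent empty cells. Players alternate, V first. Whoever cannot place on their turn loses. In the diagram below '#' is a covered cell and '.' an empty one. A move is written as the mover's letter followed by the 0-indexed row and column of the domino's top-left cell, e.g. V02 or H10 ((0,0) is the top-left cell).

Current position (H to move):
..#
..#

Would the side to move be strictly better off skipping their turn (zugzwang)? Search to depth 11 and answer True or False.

zugzwang(..#/..#, H) = False

[..#/..#] H move#1: H00:+1/###/..#*, H10:+1/..#/###
[###/..#] end (terminal -1, V#2); searched ..#/..# to 11
suppose H passes — search the same position with V to move:
pass> [..#/..#] V move#1: V00:+1/#.#/#.#*, V01:+1/.##/.##
pass> [#.#/#.#] end (terminal -1, H#2); searched ..#/..# to 11
for H: play +1, pass -1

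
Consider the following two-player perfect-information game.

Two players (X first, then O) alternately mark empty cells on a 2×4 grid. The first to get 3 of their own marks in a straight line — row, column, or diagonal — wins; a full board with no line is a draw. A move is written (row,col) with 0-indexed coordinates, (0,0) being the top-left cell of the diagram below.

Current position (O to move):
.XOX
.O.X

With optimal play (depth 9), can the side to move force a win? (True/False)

[.XOX/.O.X] O move#1: (0,0):+0/OXOX/.O.X*, (1,0):+0/.XOX/OO.X, (1,2):+0/.XOX/.OOX
[OXOX/.O.X] X move#2: (1,0):+0/OXOX/XO.X*, (1,2):+0/OXOX/.OXX
[OXOX/XO.X] O move#3: (1,2):+0/OXOX/XOOX*
[OXOX/XOOX] end (terminal +0, X#4); searched .XOX/.O.X to 9

O winning at [.XOX/.O.X]: False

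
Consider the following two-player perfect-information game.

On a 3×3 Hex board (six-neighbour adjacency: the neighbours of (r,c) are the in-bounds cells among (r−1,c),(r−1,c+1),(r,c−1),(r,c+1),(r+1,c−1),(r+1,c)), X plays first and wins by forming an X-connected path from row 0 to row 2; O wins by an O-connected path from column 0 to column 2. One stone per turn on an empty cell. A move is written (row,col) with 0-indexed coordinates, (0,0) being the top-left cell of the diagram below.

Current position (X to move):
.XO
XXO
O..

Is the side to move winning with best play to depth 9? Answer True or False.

X winning at [.XO/XXO/O..]: True

ply 1, X at .XO/XXO/O.. | (0,0)=-1→XXO/XXO/O..; (2,1)=+1→.XO/XXO/OX.*; (2,2)=-1→.XO/XXO/O.X
ply 2: .XO/XXO/OX. is terminal -1 (O); from .XO/XXO/O.. depth 9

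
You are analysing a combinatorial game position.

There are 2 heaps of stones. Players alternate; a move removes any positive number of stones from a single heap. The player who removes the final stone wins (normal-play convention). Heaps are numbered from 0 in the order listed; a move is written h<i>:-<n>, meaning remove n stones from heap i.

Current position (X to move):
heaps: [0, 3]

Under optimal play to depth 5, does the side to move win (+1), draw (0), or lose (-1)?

value((0,3), X) = +1

[(0,3)] X move#1: h1:-1:-1/(0,2), h1:-2:-1/(0,1), h1:-3:+1/(0,0)*
[(0,0)] end (terminal -1, O#2); searched (0,3) to 5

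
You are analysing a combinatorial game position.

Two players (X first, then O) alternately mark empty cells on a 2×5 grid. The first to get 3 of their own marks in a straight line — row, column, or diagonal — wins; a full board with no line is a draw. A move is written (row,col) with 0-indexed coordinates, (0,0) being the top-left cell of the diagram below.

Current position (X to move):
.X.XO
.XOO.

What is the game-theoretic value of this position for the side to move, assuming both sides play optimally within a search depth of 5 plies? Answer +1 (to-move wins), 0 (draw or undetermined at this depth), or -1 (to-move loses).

value(.X.XO/.XOO., X) = +1

p1 X@[.X.XO/.XOO.]: (0,0)[XX.XO/.XOO.]-1 (0,2)[.XXXO/.XOO.]+1* (1,0)[.X.XO/XXOO.]-1 (1,4)[.X.XO/.XOOX]+0
p2 O@[.XXXO/.XOO.] terminal -1; root [.X.XO/.XOO.] d5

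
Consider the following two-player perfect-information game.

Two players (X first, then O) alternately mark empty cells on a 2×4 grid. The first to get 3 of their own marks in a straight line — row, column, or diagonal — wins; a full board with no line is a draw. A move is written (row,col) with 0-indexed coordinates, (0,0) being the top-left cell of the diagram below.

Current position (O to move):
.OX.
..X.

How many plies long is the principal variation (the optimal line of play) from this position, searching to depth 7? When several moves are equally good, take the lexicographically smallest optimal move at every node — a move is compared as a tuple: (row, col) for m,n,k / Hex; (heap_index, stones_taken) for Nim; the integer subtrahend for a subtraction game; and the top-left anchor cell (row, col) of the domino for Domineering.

PV length from [.OX./..X.]: 5 plies

ply 1, O at .OX./..X. | (0,0)=-1→OOX./..X.; (0,3)=-1→.OXO/..X.; (1,0)=+0→.OX./O.X.*; (1,1)=+0→.OX./.OX.; (1,3)=+0→.OX./..XO
ply 2, X at .OX./O.X. | (0,0)=+0→XOX./O.X.*; (0,3)=+0→.OXX/O.X.; (1,1)=+0→.OX./OXX.; (1,3)=+0→.OX./O.XX
ply 3, O at XOX./O.X. | (0,3)=+0→XOXO/O.X.*; (1,1)=+0→XOX./OOX.; (1,3)=+0→XOX./O.XO
ply 4, X at XOXO/O.X. | (1,1)=+0→XOXO/OXX.*; (1,3)=+0→XOXO/O.XX
ply 5, O at XOXO/OXX. | (1,3)=+0→XOXO/OXXO*
ply 6: XOXO/OXXO is terminal +0 (X); from .OX./..X. depth 7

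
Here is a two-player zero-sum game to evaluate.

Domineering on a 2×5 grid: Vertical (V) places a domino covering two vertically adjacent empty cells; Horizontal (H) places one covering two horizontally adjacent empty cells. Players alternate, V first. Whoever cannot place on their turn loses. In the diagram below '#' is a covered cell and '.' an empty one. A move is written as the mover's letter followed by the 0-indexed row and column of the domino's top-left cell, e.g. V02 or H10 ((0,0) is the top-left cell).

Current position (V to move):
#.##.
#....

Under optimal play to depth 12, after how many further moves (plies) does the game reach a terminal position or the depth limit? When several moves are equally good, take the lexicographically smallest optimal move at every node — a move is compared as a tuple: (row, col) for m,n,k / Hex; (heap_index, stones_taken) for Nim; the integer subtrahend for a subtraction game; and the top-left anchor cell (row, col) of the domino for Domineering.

[#.##./#....] V move#1: V01:-1/####./##...*, V04:-1/#.###/#...#
[####./##...] H move#2: H12:-1/####./####., H13:+1/####./##.##*
[####./##.##] end (terminal -1, V#3); searched #.##./#.... to 12

PV length from [#.##./#....]: 2 plies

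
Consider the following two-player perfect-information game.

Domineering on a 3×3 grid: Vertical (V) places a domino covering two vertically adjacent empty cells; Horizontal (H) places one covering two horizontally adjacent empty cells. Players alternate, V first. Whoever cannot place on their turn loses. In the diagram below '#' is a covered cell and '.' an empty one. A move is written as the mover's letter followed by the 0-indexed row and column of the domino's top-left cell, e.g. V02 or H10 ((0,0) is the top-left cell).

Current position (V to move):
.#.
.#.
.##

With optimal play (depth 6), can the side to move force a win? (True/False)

p1 V@[.#./.#./.##]: V00[##./##./.##]+1* V02[.##/.##/.##]+1 V10[.#./##./###]+1
p2 H@[##./##./.##] terminal -1; root [.#./.#./.##] d6

V winning at [.#./.#./.##]: True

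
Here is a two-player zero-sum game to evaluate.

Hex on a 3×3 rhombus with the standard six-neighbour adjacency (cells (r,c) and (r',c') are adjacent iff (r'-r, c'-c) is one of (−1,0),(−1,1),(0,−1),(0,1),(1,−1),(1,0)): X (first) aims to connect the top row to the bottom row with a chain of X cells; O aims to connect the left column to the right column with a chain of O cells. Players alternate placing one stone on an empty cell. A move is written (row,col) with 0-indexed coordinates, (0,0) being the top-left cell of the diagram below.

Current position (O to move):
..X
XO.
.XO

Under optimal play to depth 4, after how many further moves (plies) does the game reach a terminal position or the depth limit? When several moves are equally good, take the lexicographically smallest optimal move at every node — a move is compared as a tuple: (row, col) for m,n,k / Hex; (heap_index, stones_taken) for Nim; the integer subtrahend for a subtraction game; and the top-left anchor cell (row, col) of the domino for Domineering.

[..X/XO./.XO] O move#1: (0,0):-1/O.X/XO./.XO*, (0,1):-1/.OX/XO./.XO, (1,2):-1/..X/XOO/.XO, (2,0):-1/..X/XO./OXO
[O.X/XO./.XO] X move#2: (0,1):+1/OXX/XO./.XO*, (1,2):+1/O.X/XOX/.XO, (2,0):+1/O.X/XO./XXO
[OXX/XO./.XO] O move#3: (1,2):-1/OXX/XOO/.XO*, (2,0):-1/OXX/XO./OXO
[OXX/XOO/.XO] X move#4: (2,0):+1/OXX/XOO/XXO*
[OXX/XOO/XXO] end (terminal -1, O#5); searched ..X/XO./.XO to 4

PV length from [..X/XO./.XO]: 4 plies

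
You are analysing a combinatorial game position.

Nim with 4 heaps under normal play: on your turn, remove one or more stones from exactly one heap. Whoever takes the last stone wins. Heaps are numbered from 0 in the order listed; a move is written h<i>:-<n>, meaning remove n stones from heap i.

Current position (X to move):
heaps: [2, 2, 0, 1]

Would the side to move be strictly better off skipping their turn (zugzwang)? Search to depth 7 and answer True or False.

p1 X@[(2,2,0,1)]: h0:-1[(1,2,0,1)]-1 h0:-2[(0,2,0,1)]-1 h1:-1[(2,1,0,1)]-1 h1:-2[(2,0,0,1)]-1 h3:-1[(2,2,0,0)]+1*
p2 O@[(2,2,0,0)]: h0:-1[(1,2,0,0)]-1* h0:-2[(0,2,0,0)]-1 h1:-1[(2,1,0,0)]-1 h1:-2[(2,0,0,0)]-1
p3 X@[(1,2,0,0)]: h0:-1[(0,2,0,0)]-1 h1:-1[(1,1,0,0)]+1* h1:-2[(1,0,0,0)]-1
p4 O@[(1,1,0,0)]: h0:-1[(0,1,0,0)]-1* h1:-1[(1,0,0,0)]-1
p5 X@[(0,1,0,0)]: h1:-1[(0,0,0,0)]+1*
p6 O@[(0,0,0,0)] terminal -1; root [(2,2,0,1)] d7
if X skipped the turn, O would face:
~ p1 O@[(2,2,0,1)]: h0:-1[(1,2,0,1)]-1 h0:-2[(0,2,0,1)]-1 h1:-1[(2,1,0,1)]-1 h1:-2[(2,0,0,1)]-1 h3:-1[(2,2,0,0)]+1*
~ p2 X@[(2,2,0,0)]: h0:-1[(1,2,0,0)]-1* h0:-2[(0,2,0,0)]-1 h1:-1[(2,1,0,0)]-1 h1:-2[(2,0,0,0)]-1
~ p3 O@[(1,2,0,0)]: h0:-1[(0,2,0,0)]-1 h1:-1[(1,1,0,0)]+1* h1:-2[(1,0,0,0)]-1
~ p4 X@[(1,1,0,0)]: h0:-1[(0,1,0,0)]-1* h1:-1[(1,0,0,0)]-1
~ p5 O@[(0,1,0,0)]: h1:-1[(0,0,0,0)]+1*
~ p6 X@[(0,0,0,0)] terminal -1; root [(2,2,0,1)] d7
compare (X): move=+1 vs pass=-1

zugzwang((2,2,0,1), X) = False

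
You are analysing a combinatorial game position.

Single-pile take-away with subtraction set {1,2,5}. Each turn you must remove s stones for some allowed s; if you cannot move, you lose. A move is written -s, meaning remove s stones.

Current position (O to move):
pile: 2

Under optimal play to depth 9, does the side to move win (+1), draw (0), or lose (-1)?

ply 1, O at 2 | -1=-1→1; -2=+1→0*
ply 2: 0 is terminal -1 (X); from 2 depth 9

value(2, O) = +1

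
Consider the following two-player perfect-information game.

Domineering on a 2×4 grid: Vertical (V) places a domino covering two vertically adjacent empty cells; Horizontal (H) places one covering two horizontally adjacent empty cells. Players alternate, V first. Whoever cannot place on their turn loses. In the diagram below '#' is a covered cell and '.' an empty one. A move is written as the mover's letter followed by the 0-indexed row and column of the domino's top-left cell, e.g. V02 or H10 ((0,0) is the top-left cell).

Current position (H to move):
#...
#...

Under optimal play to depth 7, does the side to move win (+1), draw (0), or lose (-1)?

[#.../#...] H move#1: H01:+1/###./#...*, H02:+1/#.##/#..., H11:+1/#.../###., H12:+1/#.../#.##
[###./#...] V move#2: V03:-1/####/#..#*
[####/#..#] H move#3: H11:+1/####/####*
[####/####] end (terminal -1, V#4); searched #.../#... to 7

value(#.../#..., H) = +1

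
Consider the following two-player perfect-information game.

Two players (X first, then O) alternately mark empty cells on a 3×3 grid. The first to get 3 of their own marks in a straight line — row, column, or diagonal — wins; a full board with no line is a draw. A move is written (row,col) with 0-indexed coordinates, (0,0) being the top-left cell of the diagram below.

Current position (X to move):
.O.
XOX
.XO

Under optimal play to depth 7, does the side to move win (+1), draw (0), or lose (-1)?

value(.O./XOX/.XO, X) = 0

ply 1, X at .O./XOX/.XO | (0,0)=+0→XO./XOX/.XO*; (0,2)=-1→.OX/XOX/.XO; (2,0)=-1→.O./XOX/XXO
ply 2, O at XO./XOX/.XO | (0,2)=-1→XOO/XOX/.XO; (2,0)=+0→XO./XOX/OXO*
ply 3, X at XO./XOX/OXO | (0,2)=+0→XOX/XOX/OXO*
ply 4: XOX/XOX/OXO is terminal +0 (O); from .O./XOX/.XO depth 7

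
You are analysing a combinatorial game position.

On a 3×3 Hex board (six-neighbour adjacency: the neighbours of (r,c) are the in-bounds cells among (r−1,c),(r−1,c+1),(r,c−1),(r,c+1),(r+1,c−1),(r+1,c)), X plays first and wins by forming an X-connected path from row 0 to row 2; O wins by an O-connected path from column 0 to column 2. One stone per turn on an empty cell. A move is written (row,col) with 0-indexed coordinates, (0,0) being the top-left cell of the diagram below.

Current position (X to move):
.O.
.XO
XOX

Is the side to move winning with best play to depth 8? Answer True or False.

X winning at [.O./.XO/XOX]: True

ply 1, X at .O./.XO/XOX | (0,0)=+1→XO./.XO/XOX*; (0,2)=+1→.OX/.XO/XOX; (1,0)=+1→.O./XXO/XOX
ply 2, O at XO./.XO/XOX | (0,2)=-1→XOO/.XO/XOX*; (1,0)=-1→XO./OXO/XOX
ply 3, X at XOO/.XO/XOX | (1,0)=+1→XOO/XXO/XOX*
ply 4: XOO/XXO/XOX is terminal -1 (O); from .O./.XO/XOX depth 8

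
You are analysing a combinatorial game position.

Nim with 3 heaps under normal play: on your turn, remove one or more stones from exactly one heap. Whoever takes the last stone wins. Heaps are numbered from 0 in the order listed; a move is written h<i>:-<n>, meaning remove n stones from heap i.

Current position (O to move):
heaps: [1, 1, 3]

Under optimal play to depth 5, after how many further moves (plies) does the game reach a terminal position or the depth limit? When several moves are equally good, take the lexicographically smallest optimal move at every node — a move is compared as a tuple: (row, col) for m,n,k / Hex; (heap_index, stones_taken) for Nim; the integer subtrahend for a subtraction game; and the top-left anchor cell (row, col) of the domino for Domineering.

[(1,1,3)] O move#1: h0:-1:-1/(0,1,3), h1:-1:-1/(1,0,3), h2:-1:-1/(1,1,2), h2:-2:-1/(1,1,1), h2:-3:+1/(1,1,0)*
[(1,1,0)] X move#2: h0:-1:-1/(0,1,0)*, h1:-1:-1/(1,0,0)
[(0,1,0)] O move#3: h1:-1:+1/(0,0,0)*
[(0,0,0)] end (terminal -1, X#4); searched (1,1,3) to 5

PV length from [(1,1,3)]: 3 plies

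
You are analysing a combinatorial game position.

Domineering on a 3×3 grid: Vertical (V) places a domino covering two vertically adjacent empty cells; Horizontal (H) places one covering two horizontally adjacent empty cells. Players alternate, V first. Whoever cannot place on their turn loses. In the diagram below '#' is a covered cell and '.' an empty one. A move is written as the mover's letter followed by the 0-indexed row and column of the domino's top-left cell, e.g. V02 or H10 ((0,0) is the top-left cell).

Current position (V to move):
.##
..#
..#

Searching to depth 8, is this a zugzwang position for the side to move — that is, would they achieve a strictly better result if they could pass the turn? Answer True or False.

[.##/..#/..#] V move#1: V00:-1/###/#.#/..#, V10:+1/.##/#.#/#.#*, V11:+1/.##/.##/.##
[.##/#.#/#.#] end (terminal -1, H#2); searched .##/..#/..# to 8
if V skipped the turn, H would face:
~ [.##/..#/..#] H move#1: H10:+1/.##/###/..#*, H20:-1/.##/..#/###
~ [.##/###/..#] end (terminal -1, V#2); searched .##/..#/..# to 8
compare (V): move=+1 vs pass=-1

zugzwang(.##/..#/..#, V) = False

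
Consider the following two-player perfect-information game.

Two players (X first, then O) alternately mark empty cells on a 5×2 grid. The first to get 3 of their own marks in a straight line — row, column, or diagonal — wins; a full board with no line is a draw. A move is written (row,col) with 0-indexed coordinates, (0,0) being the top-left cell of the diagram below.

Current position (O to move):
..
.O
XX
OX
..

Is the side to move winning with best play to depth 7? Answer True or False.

p1 O@[../.O/XX/OX/..]: (0,0)[O./.O/XX/OX/..]-1 (0,1)[.O/.O/XX/OX/..]-1 (1,0)[../OO/XX/OX/..]-1 (4,0)[../.O/XX/OX/O.]-1 (4,1)[../.O/XX/OX/.O]+0*
p2 X@[../.O/XX/OX/.O]: (0,0)[X./.O/XX/OX/.O]+0* (0,1)[.X/.O/XX/OX/.O]+0 (1,0)[../XO/XX/OX/.O]+0 (4,0)[../.O/XX/OX/XO]+0
p3 O@[X./.O/XX/OX/.O]: (0,1)[XO/.O/XX/OX/.O]-1 (1,0)[X./OO/XX/OX/.O]+0* (4,0)[X./.O/XX/OX/OO]-1
p4 X@[X./OO/XX/OX/.O]: (0,1)[XX/OO/XX/OX/.O]+0* (4,0)[X./OO/XX/OX/XO]+0
p5 O@[XX/OO/XX/OX/.O]: (4,0)[XX/OO/XX/OX/OO]+0*
p6 X@[XX/OO/XX/OX/OO] terminal +0; root [../.O/XX/OX/..] d7

O winning at [../.O/XX/OX/..]: False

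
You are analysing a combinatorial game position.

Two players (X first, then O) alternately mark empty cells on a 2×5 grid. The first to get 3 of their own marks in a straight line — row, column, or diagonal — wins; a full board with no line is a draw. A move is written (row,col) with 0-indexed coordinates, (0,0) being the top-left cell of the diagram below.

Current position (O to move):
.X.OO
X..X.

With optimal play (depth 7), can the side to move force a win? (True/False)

p1 O@[.X.OO/X..X.]: (0,0)[OX.OO/X..X.]+0 (0,2)[.XOOO/X..X.]+1* (1,1)[.X.OO/XO.X.]+0 (1,2)[.X.OO/X.OX.]+0 (1,4)[.X.OO/X..XO]+0
p2 X@[.XOOO/X..X.] terminal -1; root [.X.OO/X..X.] d7

O winning at [.X.OO/X..X.]: True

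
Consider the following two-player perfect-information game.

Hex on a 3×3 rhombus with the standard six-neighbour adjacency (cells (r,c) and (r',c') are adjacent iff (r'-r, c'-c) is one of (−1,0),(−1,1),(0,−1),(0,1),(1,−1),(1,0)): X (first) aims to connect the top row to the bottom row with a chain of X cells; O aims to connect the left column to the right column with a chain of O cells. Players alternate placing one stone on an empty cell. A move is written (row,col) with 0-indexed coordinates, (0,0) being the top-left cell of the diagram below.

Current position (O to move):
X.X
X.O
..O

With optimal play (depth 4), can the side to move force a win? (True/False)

p1 O@[X.X/X.O/..O]: (0,1)[XOX/X.O/..O]-1 (1,1)[X.X/XOO/..O]-1 (2,0)[X.X/X.O/O.O]+1* (2,1)[X.X/X.O/.OO]-1
p2 X@[X.X/X.O/O.O]: (0,1)[XXX/X.O/O.O]-1* (1,1)[X.X/XXO/O.O]-1 (2,1)[X.X/X.O/OXO]-1
p3 O@[XXX/X.O/O.O]: (1,1)[XXX/XOO/O.O]+1* (2,1)[XXX/X.O/OOO]+1
p4 X@[XXX/XOO/O.O] terminal -1; root [X.X/X.O/..O] d4

O winning at [X.X/X.O/..O]: True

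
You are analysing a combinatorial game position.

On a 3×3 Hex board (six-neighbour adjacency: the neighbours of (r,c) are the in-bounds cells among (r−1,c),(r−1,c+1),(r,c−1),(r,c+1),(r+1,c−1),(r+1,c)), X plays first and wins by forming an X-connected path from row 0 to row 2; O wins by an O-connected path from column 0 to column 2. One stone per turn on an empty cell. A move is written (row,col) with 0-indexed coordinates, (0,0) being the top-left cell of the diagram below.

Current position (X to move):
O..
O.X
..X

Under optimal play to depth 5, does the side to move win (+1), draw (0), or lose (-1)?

value(O../O.X/..X, X) = +1

[O../O.X/..X] X move#1: (0,1):+1/OX./O.X/..X*, (0,2):+1/O.X/O.X/..X, (1,1):+1/O../OXX/..X, (2,0):-1/O../O.X/X.X, (2,1):-1/O../O.X/.XX
[OX./O.X/..X] O move#2: (0,2):-1/OXO/O.X/..X*, (1,1):-1/OX./OOX/..X, (2,0):-1/OX./O.X/O.X, (2,1):-1/OX./O.X/.OX
[OXO/O.X/..X] X move#3: (1,1):+1/OXO/OXX/..X*, (2,0):-1/OXO/O.X/X.X, (2,1):-1/OXO/O.X/.XX
[OXO/OXX/..X] end (terminal -1, O#4); searched O../O.X/..X to 5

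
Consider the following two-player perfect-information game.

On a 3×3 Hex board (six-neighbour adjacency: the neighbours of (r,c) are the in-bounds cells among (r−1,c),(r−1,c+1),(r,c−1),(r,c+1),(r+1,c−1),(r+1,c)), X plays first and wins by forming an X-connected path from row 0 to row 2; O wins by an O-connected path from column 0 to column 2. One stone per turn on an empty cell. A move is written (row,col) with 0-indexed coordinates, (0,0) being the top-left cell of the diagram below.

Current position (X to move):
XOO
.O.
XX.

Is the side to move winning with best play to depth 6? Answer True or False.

X winning at [XOO/.O./XX.]: True

p1 X@[XOO/.O./XX.]: (1,0)[XOO/XO./XX.]+1* (1,2)[XOO/.OX/XX.]-1 (2,2)[XOO/.O./XXX]-1
p2 O@[XOO/XO./XX.] terminal -1; root [XOO/.O./XX.] d6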